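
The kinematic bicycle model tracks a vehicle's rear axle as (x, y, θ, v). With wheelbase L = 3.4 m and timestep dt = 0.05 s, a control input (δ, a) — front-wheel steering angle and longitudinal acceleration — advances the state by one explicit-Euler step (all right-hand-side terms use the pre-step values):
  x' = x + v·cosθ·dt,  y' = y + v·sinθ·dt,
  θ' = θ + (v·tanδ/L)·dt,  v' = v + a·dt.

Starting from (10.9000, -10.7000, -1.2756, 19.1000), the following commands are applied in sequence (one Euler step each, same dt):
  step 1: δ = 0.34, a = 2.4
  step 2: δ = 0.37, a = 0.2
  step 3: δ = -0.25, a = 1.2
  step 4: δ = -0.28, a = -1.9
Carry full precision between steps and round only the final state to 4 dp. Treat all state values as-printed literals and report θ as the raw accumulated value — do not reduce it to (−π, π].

(12.4155, -14.2186, -1.2204, 19.1950)

after step 1 (δ=0.34, a=2.4): (11.177836, -11.613692, -1.176242, 19.220000)
after step 2 (δ=0.37, a=0.2): (11.547242, -12.500856, -1.066613, 19.230000)
after step 3 (δ=-0.25, a=1.2): (12.011735, -13.342716, -1.138822, 19.290000)
after step 4 (δ=-0.28, a=-1.9): (12.415537, -14.218618, -1.220395, 19.195000)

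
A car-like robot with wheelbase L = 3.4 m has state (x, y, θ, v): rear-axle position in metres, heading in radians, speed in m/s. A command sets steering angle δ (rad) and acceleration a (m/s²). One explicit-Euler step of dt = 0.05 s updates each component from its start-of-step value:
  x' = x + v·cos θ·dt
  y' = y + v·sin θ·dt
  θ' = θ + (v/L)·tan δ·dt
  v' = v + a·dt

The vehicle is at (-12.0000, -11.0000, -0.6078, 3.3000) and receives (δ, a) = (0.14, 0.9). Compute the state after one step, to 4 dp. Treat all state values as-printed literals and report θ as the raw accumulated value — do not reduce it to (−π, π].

x' = -12.0000 + 3.3000·cos(-0.6078)·0.05 = -11.8646
y' = -11.0000 + 3.3000·sin(-0.6078)·0.05 = -11.0942
θ' = -0.6078 + (3.3000/3.4)·tan(0.14)·0.05 = -0.6010
v' = 3.3000 + 0.9000·0.05 = 3.3450

(-11.8646, -11.0942, -0.6010, 3.3450)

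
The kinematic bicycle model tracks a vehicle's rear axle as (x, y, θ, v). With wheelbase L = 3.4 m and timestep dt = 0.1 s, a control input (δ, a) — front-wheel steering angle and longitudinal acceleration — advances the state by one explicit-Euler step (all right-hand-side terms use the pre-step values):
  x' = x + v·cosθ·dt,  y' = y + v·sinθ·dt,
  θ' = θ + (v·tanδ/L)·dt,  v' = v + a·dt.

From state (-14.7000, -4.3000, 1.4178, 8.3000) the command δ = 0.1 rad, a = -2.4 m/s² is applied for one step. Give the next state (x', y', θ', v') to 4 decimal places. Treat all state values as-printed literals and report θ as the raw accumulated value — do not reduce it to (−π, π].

x' = -14.7000 + 8.3000·cos(1.4178)·0.1 = -14.5735
y' = -4.3000 + 8.3000·sin(1.4178)·0.1 = -3.4797
θ' = 1.4178 + (8.3000/3.4)·tan(0.1)·0.1 = 1.4423
v' = 8.3000 − 2.4000·0.1 = 8.0600

(-14.5735, -3.4797, 1.4423, 8.0600)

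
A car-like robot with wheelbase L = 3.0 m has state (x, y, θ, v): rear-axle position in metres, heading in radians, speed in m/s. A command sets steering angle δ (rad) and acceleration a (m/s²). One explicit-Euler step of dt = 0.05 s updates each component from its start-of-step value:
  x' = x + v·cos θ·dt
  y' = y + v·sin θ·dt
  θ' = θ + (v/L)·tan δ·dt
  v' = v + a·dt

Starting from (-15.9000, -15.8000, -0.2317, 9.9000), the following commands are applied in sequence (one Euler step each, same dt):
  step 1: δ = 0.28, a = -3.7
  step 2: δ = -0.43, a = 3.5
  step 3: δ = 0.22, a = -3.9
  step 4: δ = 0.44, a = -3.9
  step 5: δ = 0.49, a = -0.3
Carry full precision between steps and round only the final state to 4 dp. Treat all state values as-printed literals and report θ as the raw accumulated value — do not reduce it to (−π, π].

after step 1 (δ=0.28, a=-3.7): (-15.418228, -15.913668, -0.184254, 9.715000)
after step 2 (δ=-0.43, a=3.5): (-14.940700, -16.002664, -0.258512, 9.890000)
after step 3 (δ=0.22, a=-3.9): (-14.462631, -16.129079, -0.221652, 9.695000)
after step 4 (δ=0.44, a=-3.9): (-13.989740, -16.235647, -0.145582, 9.500000)
after step 5 (δ=0.49, a=-0.3): (-13.519765, -16.304554, -0.061129, 9.485000)

(-13.5198, -16.3046, -0.0611, 9.4850)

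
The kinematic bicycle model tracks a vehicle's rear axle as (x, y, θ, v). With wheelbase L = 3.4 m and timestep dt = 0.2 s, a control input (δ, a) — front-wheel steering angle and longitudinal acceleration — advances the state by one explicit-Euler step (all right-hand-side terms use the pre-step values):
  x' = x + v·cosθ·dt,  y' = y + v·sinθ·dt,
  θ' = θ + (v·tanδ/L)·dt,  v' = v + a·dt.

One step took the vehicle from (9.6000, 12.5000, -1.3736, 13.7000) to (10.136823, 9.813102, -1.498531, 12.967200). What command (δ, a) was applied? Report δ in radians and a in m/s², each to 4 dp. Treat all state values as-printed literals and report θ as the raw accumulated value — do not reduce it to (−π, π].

δ = -0.1538, a = -3.6640

a = (v'−v)/dt = (-0.732800)/0.2 = -3.6640
Δθ = θ'−θ = -0.124931;  (v·dt/L) = 13.7000·0.2/3.4 = 0.805882
tan δ = Δθ·L/(v·dt) = -0.155024  →  δ = -0.1538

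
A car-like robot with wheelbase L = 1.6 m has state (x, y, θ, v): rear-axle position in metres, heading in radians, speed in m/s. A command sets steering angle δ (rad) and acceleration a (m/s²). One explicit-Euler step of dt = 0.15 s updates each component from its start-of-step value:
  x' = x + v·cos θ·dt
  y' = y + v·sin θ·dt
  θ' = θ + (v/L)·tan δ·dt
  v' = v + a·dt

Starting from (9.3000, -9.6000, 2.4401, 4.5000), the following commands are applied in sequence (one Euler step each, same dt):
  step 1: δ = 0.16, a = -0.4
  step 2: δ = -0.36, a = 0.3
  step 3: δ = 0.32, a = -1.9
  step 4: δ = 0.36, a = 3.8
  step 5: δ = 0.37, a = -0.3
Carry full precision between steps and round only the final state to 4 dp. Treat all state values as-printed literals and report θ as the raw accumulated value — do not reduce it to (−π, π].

after step 1 (δ=0.16, a=-0.4): (8.784381, -9.164383, 2.508182, 4.440000)
after step 2 (δ=-0.36, a=0.3): (8.247576, -8.770179, 2.351504, 4.485000)
after step 3 (δ=0.32, a=-1.9): (7.774107, -8.292247, 2.490843, 4.200000)
after step 4 (δ=0.36, a=3.8): (7.272860, -7.910604, 2.639052, 4.770000)
after step 5 (δ=0.37, a=-0.3): (6.645823, -7.565981, 2.812499, 4.725000)

(6.6458, -7.5660, 2.8125, 4.7250)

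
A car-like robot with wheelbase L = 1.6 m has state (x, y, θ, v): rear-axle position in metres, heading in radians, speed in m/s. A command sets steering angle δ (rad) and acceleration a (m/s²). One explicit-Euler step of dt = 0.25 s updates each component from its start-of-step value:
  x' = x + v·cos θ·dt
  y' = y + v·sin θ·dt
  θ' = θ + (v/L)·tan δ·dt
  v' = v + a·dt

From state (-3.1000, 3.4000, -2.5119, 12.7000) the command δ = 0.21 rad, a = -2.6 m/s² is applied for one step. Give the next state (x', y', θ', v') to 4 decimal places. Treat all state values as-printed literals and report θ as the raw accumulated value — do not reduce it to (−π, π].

x' = -3.1000 + 12.7000·cos(-2.5119)·0.25 = -5.6661
y' = 3.4000 + 12.7000·sin(-2.5119)·0.25 = 1.5303
θ' = -2.5119 + (12.7000/1.6)·tan(0.21)·0.25 = -2.0889
v' = 12.7000 − 2.6000·0.25 = 12.0500

(-5.6661, 1.5303, -2.0889, 12.0500)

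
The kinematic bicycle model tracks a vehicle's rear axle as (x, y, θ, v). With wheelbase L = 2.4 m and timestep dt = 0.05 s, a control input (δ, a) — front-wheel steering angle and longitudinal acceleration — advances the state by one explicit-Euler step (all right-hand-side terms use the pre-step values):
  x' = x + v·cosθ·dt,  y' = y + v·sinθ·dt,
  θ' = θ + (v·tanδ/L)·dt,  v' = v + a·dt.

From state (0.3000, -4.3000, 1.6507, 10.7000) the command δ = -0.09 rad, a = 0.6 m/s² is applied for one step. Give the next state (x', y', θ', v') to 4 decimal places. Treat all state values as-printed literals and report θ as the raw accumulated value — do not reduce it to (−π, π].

x' = 0.3000 + 10.7000·cos(1.6507)·0.05 = 0.2573
y' = -4.3000 + 10.7000·sin(1.6507)·0.05 = -3.7667
θ' = 1.6507 + (10.7000/2.4)·tan(-0.09)·0.05 = 1.6306
v' = 10.7000 + 0.6000·0.05 = 10.7300

(0.2573, -3.7667, 1.6306, 10.7300)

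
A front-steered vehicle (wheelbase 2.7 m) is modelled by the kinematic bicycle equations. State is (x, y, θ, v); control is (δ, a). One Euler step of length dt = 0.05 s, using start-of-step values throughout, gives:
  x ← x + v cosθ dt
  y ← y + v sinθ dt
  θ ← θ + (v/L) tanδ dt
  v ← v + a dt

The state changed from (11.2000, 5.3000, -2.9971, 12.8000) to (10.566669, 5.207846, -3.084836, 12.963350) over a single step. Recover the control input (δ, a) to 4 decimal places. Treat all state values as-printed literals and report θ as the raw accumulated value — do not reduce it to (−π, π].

a = (v'−v)/dt = (0.163350)/0.05 = 3.2670
Δθ = θ'−θ = -0.087736;  (v·dt/L) = 12.8000·0.05/2.7 = 0.237037
tan δ = Δθ·L/(v·dt) = -0.370136  →  δ = -0.3545

δ = -0.3545, a = 3.2670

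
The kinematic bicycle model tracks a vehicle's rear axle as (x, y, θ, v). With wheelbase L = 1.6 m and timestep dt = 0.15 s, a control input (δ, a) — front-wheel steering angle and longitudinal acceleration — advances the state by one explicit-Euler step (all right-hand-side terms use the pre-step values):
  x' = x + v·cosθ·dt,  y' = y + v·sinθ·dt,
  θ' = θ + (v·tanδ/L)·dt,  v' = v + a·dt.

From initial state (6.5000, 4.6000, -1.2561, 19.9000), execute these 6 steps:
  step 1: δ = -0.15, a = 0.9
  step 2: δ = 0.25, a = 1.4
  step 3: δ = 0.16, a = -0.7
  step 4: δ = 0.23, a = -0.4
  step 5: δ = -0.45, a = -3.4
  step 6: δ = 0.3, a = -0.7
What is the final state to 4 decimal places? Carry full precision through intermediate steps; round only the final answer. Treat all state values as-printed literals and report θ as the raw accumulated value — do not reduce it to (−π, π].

(15.0957, -9.6281, -0.6519, 19.4650)

after step 1 (δ=-0.15, a=0.9): (7.423940, 1.761592, -1.538062, 20.035000)
after step 2 (δ=0.25, a=1.4): (7.522299, -1.242048, -1.058458, 20.245000)
after step 3 (δ=0.16, a=-0.7): (9.010965, -3.888881, -0.752165, 20.140000)
after step 4 (δ=0.23, a=-0.4): (11.216935, -5.952891, -0.310073, 20.080000)
after step 5 (δ=-0.45, a=-3.4): (14.085297, -6.871936, -1.219424, 19.570000)
after step 6 (δ=0.3, a=-0.7): (15.095657, -9.628080, -0.651888, 19.465000)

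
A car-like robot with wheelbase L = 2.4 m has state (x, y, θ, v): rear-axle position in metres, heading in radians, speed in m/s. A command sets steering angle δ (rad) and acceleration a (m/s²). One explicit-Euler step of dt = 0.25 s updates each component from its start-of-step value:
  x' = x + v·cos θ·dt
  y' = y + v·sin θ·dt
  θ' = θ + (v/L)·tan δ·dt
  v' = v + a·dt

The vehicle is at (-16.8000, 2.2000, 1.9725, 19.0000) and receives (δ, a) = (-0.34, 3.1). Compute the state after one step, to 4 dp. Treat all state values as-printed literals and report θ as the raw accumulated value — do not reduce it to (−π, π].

(-18.6572, 6.5719, 1.2724, 19.7750)

x' = -16.8000 + 19.0000·cos(1.9725)·0.25 = -18.6572
y' = 2.2000 + 19.0000·sin(1.9725)·0.25 = 6.5719
θ' = 1.9725 + (19.0000/2.4)·tan(-0.34)·0.25 = 1.2724
v' = 19.0000 + 3.1000·0.25 = 19.7750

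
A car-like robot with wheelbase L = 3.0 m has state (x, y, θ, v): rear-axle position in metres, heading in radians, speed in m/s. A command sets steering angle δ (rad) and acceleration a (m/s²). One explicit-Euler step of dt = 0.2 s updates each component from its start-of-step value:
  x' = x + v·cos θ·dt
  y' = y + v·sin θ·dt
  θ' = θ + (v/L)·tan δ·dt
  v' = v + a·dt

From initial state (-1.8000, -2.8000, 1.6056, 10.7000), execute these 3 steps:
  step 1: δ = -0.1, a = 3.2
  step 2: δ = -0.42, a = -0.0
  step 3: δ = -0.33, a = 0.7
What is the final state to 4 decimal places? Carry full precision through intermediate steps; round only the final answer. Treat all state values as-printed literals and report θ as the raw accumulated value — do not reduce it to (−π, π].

(-0.9617, 3.7161, 0.9375, 11.4800)

after step 1 (δ=-0.1, a=3.2): (-1.874465, -0.661296, 1.534028, 11.340000)
after step 2 (δ=-0.42, a=-0.0): (-1.791093, 1.605171, 1.196419, 11.340000)
after step 3 (δ=-0.33, a=0.7): (-0.961701, 3.716079, 0.937470, 11.480000)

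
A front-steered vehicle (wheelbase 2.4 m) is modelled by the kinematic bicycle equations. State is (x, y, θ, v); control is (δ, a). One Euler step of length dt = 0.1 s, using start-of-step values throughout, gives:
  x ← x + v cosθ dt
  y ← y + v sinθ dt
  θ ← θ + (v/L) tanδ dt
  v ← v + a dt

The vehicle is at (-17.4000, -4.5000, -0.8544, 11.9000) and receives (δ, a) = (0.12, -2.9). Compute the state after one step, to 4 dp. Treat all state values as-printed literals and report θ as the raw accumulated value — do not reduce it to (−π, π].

x' = -17.4000 + 11.9000·cos(-0.8544)·0.1 = -16.6186
y' = -4.5000 + 11.9000·sin(-0.8544)·0.1 = -5.3975
θ' = -0.8544 + (11.9000/2.4)·tan(0.12)·0.1 = -0.7946
v' = 11.9000 − 2.9000·0.1 = 11.6100

(-16.6186, -5.3975, -0.7946, 11.6100)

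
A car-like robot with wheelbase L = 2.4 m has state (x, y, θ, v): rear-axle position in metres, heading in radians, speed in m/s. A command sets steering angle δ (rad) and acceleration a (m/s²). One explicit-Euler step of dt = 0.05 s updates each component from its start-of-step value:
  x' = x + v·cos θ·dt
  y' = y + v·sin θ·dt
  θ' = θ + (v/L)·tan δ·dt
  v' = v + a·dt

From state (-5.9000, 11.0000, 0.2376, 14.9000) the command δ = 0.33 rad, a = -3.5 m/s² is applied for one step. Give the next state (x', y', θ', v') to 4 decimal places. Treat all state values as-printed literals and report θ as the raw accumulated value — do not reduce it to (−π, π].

(-5.1759, 11.1754, 0.3439, 14.7250)

x' = -5.9000 + 14.9000·cos(0.2376)·0.05 = -5.1759
y' = 11.0000 + 14.9000·sin(0.2376)·0.05 = 11.1754
θ' = 0.2376 + (14.9000/2.4)·tan(0.33)·0.05 = 0.3439
v' = 14.9000 − 3.5000·0.05 = 14.7250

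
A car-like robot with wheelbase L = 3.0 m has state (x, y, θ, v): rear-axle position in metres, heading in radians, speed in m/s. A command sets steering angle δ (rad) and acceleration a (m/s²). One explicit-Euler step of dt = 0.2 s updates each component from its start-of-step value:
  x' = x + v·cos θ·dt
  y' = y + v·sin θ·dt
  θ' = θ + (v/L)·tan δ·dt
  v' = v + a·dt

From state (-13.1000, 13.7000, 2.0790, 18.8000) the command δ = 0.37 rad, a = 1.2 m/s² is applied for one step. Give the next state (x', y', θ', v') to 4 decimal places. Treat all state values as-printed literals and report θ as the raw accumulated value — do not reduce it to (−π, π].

(-14.9296, 16.9848, 2.5651, 19.0400)

x' = -13.1000 + 18.8000·cos(2.0790)·0.2 = -14.9296
y' = 13.7000 + 18.8000·sin(2.0790)·0.2 = 16.9848
θ' = 2.0790 + (18.8000/3.0)·tan(0.37)·0.2 = 2.5651
v' = 18.8000 + 1.2000·0.2 = 19.0400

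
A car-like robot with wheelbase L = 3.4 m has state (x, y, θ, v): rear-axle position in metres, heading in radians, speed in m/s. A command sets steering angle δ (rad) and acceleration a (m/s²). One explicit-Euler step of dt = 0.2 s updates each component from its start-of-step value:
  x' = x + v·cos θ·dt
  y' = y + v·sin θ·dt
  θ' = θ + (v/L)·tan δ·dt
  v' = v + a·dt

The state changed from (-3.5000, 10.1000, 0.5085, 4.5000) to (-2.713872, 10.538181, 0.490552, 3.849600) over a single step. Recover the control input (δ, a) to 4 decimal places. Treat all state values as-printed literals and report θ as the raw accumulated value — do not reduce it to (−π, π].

δ = -0.0677, a = -3.2520

a = (v'−v)/dt = (-0.650400)/0.2 = -3.2520
Δθ = θ'−θ = -0.017948;  (v·dt/L) = 4.5000·0.2/3.4 = 0.264706
tan δ = Δθ·L/(v·dt) = -0.067804  →  δ = -0.0677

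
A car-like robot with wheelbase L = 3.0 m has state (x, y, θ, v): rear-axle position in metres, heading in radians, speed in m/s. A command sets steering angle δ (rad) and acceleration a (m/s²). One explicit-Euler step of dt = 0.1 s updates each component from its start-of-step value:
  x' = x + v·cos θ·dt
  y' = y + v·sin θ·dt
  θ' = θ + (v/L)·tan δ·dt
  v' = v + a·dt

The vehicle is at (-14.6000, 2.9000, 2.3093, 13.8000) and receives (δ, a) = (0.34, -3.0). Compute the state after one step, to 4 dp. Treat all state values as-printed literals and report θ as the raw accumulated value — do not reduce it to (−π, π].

(-15.5290, 3.9205, 2.4720, 13.5000)

x' = -14.6000 + 13.8000·cos(2.3093)·0.1 = -15.5290
y' = 2.9000 + 13.8000·sin(2.3093)·0.1 = 3.9205
θ' = 2.3093 + (13.8000/3.0)·tan(0.34)·0.1 = 2.4720
v' = 13.8000 − 3.0000·0.1 = 13.5000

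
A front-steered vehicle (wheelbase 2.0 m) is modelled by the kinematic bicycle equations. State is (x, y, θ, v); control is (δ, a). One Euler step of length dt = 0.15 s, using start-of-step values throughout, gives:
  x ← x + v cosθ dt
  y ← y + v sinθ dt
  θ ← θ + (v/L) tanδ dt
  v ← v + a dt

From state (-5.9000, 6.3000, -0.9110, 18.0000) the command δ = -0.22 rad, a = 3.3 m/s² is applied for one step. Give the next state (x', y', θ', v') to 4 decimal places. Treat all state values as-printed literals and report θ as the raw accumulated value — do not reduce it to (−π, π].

x' = -5.9000 + 18.0000·cos(-0.9110)·0.15 = -4.2450
y' = 6.3000 + 18.0000·sin(-0.9110)·0.15 = 4.1667
θ' = -0.9110 + (18.0000/2.0)·tan(-0.22)·0.15 = -1.2129
v' = 18.0000 + 3.3000·0.15 = 18.4950

(-4.2450, 4.1667, -1.2129, 18.4950)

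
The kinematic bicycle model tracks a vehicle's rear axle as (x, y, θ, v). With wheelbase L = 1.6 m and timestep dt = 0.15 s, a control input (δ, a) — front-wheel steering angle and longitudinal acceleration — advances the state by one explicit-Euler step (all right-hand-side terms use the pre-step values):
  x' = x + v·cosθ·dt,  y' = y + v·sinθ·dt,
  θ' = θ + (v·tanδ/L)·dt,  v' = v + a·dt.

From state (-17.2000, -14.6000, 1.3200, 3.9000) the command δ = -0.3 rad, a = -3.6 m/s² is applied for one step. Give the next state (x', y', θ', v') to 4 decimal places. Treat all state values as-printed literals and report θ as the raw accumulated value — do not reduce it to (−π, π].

(-17.0548, -14.0333, 1.2069, 3.3600)

x' = -17.2000 + 3.9000·cos(1.3200)·0.15 = -17.0548
y' = -14.6000 + 3.9000·sin(1.3200)·0.15 = -14.0333
θ' = 1.3200 + (3.9000/1.6)·tan(-0.3)·0.15 = 1.2069
v' = 3.9000 − 3.6000·0.15 = 3.3600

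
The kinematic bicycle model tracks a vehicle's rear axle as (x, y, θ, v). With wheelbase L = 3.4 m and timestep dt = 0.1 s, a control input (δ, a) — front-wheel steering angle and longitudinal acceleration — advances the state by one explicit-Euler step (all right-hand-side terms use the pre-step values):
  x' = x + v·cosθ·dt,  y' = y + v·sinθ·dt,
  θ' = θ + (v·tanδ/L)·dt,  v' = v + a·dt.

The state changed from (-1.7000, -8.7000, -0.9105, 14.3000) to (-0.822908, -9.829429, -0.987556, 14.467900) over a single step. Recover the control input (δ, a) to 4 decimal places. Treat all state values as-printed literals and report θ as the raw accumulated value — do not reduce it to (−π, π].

δ = -0.1812, a = 1.6790

a = (v'−v)/dt = (0.167900)/0.1 = 1.6790
Δθ = θ'−θ = -0.077056;  (v·dt/L) = 14.3000·0.1/3.4 = 0.420588
tan δ = Δθ·L/(v·dt) = -0.183210  →  δ = -0.1812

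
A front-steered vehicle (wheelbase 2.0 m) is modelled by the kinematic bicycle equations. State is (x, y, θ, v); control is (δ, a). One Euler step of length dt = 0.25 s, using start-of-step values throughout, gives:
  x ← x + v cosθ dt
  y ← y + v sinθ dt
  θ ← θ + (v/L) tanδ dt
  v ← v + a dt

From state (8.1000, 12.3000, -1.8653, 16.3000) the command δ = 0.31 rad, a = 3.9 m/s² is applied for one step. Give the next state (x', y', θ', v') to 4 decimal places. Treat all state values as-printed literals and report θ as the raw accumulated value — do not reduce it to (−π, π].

(6.9172, 8.4004, -1.2126, 17.2750)

x' = 8.1000 + 16.3000·cos(-1.8653)·0.25 = 6.9172
y' = 12.3000 + 16.3000·sin(-1.8653)·0.25 = 8.4004
θ' = -1.8653 + (16.3000/2.0)·tan(0.31)·0.25 = -1.2126
v' = 16.3000 + 3.9000·0.25 = 17.2750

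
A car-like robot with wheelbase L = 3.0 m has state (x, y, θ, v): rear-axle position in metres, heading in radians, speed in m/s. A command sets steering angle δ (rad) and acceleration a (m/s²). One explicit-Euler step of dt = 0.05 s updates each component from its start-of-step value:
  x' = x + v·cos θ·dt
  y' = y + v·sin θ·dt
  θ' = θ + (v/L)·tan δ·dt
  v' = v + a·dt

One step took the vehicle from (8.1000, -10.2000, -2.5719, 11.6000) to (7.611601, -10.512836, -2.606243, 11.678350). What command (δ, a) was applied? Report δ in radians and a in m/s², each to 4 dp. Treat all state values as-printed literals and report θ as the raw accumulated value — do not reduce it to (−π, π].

a = (v'−v)/dt = (0.078350)/0.05 = 1.5670
Δθ = θ'−θ = -0.034343;  (v·dt/L) = 11.6000·0.05/3.0 = 0.193333
tan δ = Δθ·L/(v·dt) = -0.177636  →  δ = -0.1758

δ = -0.1758, a = 1.5670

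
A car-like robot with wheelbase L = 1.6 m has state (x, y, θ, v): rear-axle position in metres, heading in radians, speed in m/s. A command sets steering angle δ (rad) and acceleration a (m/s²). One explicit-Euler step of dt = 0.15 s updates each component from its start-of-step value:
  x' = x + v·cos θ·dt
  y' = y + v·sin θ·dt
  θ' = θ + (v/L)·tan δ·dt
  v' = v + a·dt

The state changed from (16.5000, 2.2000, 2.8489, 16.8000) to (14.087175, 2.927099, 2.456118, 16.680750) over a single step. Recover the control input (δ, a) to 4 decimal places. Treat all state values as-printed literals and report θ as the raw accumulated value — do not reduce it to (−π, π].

a = (v'−v)/dt = (-0.119250)/0.15 = -0.7950
Δθ = θ'−θ = -0.392782;  (v·dt/L) = 16.8000·0.15/1.6 = 1.575000
tan δ = Δθ·L/(v·dt) = -0.249385  →  δ = -0.2444

δ = -0.2444, a = -0.7950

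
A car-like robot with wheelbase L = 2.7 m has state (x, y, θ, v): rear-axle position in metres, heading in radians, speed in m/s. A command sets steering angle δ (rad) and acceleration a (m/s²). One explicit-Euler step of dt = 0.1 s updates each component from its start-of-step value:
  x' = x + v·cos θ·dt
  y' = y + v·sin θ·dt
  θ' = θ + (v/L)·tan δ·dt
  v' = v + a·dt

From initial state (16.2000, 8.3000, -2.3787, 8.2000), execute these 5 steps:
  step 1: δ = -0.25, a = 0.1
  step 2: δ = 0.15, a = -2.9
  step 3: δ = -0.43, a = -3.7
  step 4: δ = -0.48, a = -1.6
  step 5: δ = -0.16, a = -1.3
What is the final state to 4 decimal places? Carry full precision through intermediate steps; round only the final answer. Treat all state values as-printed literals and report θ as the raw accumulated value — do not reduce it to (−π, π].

(13.0926, 5.9383, -2.7346, 7.2600)

after step 1 (δ=-0.25, a=0.1): (15.607271, 7.733367, -2.456248, 8.210000)
after step 2 (δ=0.15, a=-2.9): (14.971652, 7.213724, -2.410292, 7.920000)
after step 3 (δ=-0.43, a=-3.7): (14.382161, 6.684796, -2.544821, 7.550000)
after step 4 (δ=-0.48, a=-1.6): (13.757660, 6.260505, -2.690399, 7.390000)
after step 5 (δ=-0.16, a=-1.3): (13.092614, 5.938271, -2.734569, 7.260000)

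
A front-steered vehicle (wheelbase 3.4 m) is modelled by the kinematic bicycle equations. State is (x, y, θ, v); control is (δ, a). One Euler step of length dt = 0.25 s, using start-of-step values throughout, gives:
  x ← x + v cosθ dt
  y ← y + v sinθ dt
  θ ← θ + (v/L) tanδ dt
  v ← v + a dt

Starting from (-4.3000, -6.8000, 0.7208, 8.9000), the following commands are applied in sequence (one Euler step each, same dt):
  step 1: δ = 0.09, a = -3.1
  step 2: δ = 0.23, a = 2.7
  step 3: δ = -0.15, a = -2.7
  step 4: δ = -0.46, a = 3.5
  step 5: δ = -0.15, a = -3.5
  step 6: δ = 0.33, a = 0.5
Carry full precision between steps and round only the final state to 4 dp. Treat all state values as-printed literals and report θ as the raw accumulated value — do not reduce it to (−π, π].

after step 1 (δ=0.09, a=-3.1): (-2.628406, -5.331531, 0.779857, 8.125000)
after step 2 (δ=0.23, a=2.7): (-1.184159, -3.903202, 0.919740, 8.800000)
after step 3 (δ=-0.15, a=-2.7): (0.149101, -2.153225, 0.821947, 8.125000)
after step 4 (δ=-0.46, a=3.5): (1.531969, -0.665390, 0.525952, 9.000000)
after step 5 (δ=-0.15, a=-3.5): (3.477873, 0.464193, 0.425937, 8.125000)
after step 6 (δ=0.33, a=0.5): (5.327635, 1.303452, 0.630570, 8.250000)

(5.3276, 1.3035, 0.6306, 8.2500)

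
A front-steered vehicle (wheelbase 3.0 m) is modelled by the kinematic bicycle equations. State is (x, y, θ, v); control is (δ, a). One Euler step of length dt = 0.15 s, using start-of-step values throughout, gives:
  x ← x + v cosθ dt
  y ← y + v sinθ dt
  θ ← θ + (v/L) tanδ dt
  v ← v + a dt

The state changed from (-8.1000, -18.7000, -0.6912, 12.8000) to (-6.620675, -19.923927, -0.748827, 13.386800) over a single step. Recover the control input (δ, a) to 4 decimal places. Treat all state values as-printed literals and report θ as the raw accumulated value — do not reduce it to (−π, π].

a = (v'−v)/dt = (0.586800)/0.15 = 3.9120
Δθ = θ'−θ = -0.057627;  (v·dt/L) = 12.8000·0.15/3.0 = 0.640000
tan δ = Δθ·L/(v·dt) = -0.090042  →  δ = -0.0898

δ = -0.0898, a = 3.9120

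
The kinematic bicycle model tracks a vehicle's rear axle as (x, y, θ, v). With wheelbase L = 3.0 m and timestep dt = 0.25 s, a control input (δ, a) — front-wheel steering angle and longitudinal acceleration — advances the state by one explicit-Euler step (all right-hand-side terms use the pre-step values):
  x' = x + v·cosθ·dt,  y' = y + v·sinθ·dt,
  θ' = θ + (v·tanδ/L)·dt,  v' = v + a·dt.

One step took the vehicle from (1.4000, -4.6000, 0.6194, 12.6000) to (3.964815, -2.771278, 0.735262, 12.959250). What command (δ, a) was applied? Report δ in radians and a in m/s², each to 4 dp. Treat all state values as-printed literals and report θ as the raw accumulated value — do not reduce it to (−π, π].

δ = 0.1099, a = 1.4370

a = (v'−v)/dt = (0.359250)/0.25 = 1.4370
Δθ = θ'−θ = 0.115862;  (v·dt/L) = 12.6000·0.25/3.0 = 1.050000
tan δ = Δθ·L/(v·dt) = 0.110345  →  δ = 0.1099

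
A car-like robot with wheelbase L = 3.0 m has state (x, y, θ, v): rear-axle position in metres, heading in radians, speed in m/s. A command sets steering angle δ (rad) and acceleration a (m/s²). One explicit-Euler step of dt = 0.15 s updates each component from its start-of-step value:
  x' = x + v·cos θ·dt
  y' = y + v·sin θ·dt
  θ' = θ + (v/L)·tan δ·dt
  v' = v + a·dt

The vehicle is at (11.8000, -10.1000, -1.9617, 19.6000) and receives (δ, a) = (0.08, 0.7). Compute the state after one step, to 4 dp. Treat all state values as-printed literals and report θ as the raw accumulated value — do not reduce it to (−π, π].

x' = 11.8000 + 19.6000·cos(-1.9617)·0.15 = 10.6798
y' = -10.1000 + 19.6000·sin(-1.9617)·0.15 = -12.8182
θ' = -1.9617 + (19.6000/3.0)·tan(0.08)·0.15 = -1.8831
v' = 19.6000 + 0.7000·0.15 = 19.7050

(10.6798, -12.8182, -1.8831, 19.7050)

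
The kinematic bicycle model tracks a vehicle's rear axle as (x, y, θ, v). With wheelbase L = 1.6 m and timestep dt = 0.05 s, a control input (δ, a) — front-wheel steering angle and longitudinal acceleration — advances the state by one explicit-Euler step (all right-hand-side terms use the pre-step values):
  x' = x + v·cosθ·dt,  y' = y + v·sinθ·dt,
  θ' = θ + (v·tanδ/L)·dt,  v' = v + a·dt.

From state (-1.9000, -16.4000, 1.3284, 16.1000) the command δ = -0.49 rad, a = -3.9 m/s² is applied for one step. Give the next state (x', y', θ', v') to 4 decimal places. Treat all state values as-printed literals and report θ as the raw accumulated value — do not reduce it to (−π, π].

x' = -1.9000 + 16.1000·cos(1.3284)·0.05 = -1.7068
y' = -16.4000 + 16.1000·sin(1.3284)·0.05 = -15.6185
θ' = 1.3284 + (16.1000/1.6)·tan(-0.49)·0.05 = 1.0600
v' = 16.1000 − 3.9000·0.05 = 15.9050

(-1.7068, -15.6185, 1.0600, 15.9050)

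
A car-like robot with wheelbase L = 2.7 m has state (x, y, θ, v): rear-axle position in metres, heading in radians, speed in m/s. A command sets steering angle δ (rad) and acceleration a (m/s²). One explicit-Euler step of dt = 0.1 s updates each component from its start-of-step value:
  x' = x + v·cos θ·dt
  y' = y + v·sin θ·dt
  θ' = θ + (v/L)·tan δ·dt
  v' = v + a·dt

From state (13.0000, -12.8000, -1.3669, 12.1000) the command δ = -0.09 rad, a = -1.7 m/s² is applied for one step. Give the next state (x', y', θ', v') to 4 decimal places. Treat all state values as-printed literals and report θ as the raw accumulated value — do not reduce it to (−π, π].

(13.2450, -13.9849, -1.4073, 11.9300)

x' = 13.0000 + 12.1000·cos(-1.3669)·0.1 = 13.2450
y' = -12.8000 + 12.1000·sin(-1.3669)·0.1 = -13.9849
θ' = -1.3669 + (12.1000/2.7)·tan(-0.09)·0.1 = -1.4073
v' = 12.1000 − 1.7000·0.1 = 11.9300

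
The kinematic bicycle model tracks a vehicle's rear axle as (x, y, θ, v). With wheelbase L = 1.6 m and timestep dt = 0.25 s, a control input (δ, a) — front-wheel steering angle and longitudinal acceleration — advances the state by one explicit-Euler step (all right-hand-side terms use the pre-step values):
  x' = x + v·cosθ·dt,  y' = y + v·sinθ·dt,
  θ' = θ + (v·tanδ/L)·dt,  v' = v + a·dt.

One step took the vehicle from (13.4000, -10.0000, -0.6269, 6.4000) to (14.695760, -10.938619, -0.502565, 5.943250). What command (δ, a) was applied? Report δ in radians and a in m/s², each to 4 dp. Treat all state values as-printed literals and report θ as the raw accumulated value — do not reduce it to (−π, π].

δ = 0.1237, a = -1.8270

a = (v'−v)/dt = (-0.456750)/0.25 = -1.8270
Δθ = θ'−θ = 0.124335;  (v·dt/L) = 6.4000·0.25/1.6 = 1.000000
tan δ = Δθ·L/(v·dt) = 0.124335  →  δ = 0.1237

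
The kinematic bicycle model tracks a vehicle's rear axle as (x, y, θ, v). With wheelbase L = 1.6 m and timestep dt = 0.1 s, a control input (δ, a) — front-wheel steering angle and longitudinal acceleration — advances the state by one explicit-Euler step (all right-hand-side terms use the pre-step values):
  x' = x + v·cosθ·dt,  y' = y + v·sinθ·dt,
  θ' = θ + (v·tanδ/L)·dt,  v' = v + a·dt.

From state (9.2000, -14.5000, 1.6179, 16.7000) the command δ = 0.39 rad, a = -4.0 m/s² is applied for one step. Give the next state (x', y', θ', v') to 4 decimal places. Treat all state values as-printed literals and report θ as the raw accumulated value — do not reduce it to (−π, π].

x' = 9.2000 + 16.7000·cos(1.6179)·0.1 = 9.1214
y' = -14.5000 + 16.7000·sin(1.6179)·0.1 = -12.8319
θ' = 1.6179 + (16.7000/1.6)·tan(0.39)·0.1 = 2.0469
v' = 16.7000 − 4.0000·0.1 = 16.3000

(9.1214, -12.8319, 2.0469, 16.3000)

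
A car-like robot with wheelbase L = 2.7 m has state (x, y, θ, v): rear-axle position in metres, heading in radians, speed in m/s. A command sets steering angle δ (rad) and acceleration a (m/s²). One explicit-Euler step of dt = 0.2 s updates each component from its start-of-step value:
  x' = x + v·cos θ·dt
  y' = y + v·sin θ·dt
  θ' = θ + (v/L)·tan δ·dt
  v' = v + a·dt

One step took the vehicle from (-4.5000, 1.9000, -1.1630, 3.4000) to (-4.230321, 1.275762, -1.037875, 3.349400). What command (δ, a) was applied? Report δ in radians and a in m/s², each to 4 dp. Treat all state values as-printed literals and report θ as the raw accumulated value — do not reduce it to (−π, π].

δ = 0.4611, a = -0.2530

a = (v'−v)/dt = (-0.050600)/0.2 = -0.2530
Δθ = θ'−θ = 0.125125;  (v·dt/L) = 3.4000·0.2/2.7 = 0.251852
tan δ = Δθ·L/(v·dt) = 0.496820  →  δ = 0.4611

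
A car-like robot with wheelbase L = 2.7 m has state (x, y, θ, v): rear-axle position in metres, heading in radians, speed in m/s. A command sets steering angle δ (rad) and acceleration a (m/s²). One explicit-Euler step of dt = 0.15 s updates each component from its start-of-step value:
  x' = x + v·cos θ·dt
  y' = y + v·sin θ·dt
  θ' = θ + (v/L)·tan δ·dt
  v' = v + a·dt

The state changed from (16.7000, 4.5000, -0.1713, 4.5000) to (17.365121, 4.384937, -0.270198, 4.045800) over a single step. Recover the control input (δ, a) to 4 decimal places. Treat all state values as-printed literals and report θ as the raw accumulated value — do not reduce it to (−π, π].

δ = -0.3767, a = -3.0280

a = (v'−v)/dt = (-0.454200)/0.15 = -3.0280
Δθ = θ'−θ = -0.098898;  (v·dt/L) = 4.5000·0.15/2.7 = 0.250000
tan δ = Δθ·L/(v·dt) = -0.395592  →  δ = -0.3767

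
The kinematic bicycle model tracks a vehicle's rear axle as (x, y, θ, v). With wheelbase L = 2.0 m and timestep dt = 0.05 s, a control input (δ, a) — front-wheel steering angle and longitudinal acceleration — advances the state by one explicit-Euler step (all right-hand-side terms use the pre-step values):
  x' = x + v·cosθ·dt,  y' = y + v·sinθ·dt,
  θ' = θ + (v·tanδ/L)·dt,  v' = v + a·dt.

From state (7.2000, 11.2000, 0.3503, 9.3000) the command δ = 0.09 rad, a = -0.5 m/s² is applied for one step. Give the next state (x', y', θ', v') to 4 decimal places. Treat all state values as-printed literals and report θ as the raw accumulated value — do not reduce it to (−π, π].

x' = 7.2000 + 9.3000·cos(0.3503)·0.05 = 7.6368
y' = 11.2000 + 9.3000·sin(0.3503)·0.05 = 11.3596
θ' = 0.3503 + (9.3000/2.0)·tan(0.09)·0.05 = 0.3713
v' = 9.3000 − 0.5000·0.05 = 9.2750

(7.6368, 11.3596, 0.3713, 9.2750)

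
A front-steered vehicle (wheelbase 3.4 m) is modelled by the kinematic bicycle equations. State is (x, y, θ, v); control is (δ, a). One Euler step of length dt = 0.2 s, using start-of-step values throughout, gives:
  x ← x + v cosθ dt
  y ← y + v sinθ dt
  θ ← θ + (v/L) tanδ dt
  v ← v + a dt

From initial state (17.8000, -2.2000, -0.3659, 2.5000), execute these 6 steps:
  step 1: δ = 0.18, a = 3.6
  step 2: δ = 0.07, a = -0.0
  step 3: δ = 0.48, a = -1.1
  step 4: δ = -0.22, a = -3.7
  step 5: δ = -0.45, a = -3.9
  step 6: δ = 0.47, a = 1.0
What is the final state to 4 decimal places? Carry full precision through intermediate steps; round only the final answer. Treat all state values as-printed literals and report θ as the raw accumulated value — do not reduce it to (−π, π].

(20.7849, -3.1498, -0.2867, 1.6800)

after step 1 (δ=0.18, a=3.6): (18.266901, -2.378895, -0.339140, 3.220000)
after step 2 (δ=0.07, a=-0.0): (18.874220, -2.593138, -0.325859, 3.220000)
after step 3 (δ=0.48, a=-1.1): (19.484330, -2.799297, -0.227249, 3.000000)
after step 4 (δ=-0.22, a=-3.7): (20.068904, -2.934477, -0.266712, 2.260000)
after step 5 (δ=-0.45, a=-3.9): (20.504922, -3.053606, -0.330930, 1.480000)
after step 6 (δ=0.47, a=1.0): (20.784861, -3.149783, -0.286707, 1.680000)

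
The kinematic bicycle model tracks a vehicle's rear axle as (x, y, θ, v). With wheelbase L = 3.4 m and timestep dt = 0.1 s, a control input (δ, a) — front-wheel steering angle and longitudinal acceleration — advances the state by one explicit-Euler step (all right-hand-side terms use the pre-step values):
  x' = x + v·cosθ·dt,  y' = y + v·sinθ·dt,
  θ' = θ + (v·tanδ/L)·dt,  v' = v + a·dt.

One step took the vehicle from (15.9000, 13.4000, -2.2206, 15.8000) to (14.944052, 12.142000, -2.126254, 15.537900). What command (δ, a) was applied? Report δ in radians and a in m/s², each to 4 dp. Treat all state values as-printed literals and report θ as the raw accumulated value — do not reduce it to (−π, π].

a = (v'−v)/dt = (-0.262100)/0.1 = -2.6210
Δθ = θ'−θ = 0.094346;  (v·dt/L) = 15.8000·0.1/3.4 = 0.464706
tan δ = Δθ·L/(v·dt) = 0.203023  →  δ = 0.2003

δ = 0.2003, a = -2.6210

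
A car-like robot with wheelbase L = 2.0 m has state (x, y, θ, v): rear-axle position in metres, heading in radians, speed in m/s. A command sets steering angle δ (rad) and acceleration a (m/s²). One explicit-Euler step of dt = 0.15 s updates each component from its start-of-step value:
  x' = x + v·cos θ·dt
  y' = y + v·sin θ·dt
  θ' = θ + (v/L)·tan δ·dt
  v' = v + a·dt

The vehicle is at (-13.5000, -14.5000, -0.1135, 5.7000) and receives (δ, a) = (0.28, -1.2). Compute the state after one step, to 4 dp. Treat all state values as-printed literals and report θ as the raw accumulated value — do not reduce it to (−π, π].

(-12.6505, -14.5968, 0.0094, 5.5200)

x' = -13.5000 + 5.7000·cos(-0.1135)·0.15 = -12.6505
y' = -14.5000 + 5.7000·sin(-0.1135)·0.15 = -14.5968
θ' = -0.1135 + (5.7000/2.0)·tan(0.28)·0.15 = 0.0094
v' = 5.7000 − 1.2000·0.15 = 5.5200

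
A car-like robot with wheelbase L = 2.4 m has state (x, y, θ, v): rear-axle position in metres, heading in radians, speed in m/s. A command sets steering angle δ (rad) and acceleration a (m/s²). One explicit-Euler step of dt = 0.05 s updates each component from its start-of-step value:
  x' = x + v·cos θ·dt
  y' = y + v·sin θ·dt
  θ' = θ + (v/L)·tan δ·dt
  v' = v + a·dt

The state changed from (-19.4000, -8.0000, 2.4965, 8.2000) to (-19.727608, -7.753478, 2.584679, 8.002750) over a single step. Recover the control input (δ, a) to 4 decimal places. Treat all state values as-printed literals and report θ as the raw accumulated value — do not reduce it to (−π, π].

δ = 0.4765, a = -3.9450

a = (v'−v)/dt = (-0.197250)/0.05 = -3.9450
Δθ = θ'−θ = 0.088179;  (v·dt/L) = 8.2000·0.05/2.4 = 0.170833
tan δ = Δθ·L/(v·dt) = 0.516170  →  δ = 0.4765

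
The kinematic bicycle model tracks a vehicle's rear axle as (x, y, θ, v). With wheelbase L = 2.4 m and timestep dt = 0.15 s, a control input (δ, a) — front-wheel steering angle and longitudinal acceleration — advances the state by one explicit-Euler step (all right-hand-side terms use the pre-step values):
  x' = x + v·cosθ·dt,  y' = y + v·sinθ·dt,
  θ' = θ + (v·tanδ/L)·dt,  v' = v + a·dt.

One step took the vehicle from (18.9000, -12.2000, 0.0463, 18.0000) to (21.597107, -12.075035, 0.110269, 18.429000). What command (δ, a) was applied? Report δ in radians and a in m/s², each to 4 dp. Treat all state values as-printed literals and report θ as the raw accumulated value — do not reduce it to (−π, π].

a = (v'−v)/dt = (0.429000)/0.15 = 2.8600
Δθ = θ'−θ = 0.063969;  (v·dt/L) = 18.0000·0.15/2.4 = 1.125000
tan δ = Δθ·L/(v·dt) = 0.056861  →  δ = 0.0568

δ = 0.0568, a = 2.8600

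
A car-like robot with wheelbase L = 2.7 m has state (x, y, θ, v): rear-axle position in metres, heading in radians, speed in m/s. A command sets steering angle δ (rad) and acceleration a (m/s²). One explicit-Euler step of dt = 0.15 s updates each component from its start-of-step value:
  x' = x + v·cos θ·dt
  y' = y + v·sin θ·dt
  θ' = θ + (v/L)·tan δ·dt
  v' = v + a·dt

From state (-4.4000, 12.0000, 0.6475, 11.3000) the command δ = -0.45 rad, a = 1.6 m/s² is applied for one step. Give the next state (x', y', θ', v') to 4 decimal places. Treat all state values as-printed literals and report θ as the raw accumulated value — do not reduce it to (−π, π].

(-3.0481, 13.0224, 0.3442, 11.5400)

x' = -4.4000 + 11.3000·cos(0.6475)·0.15 = -3.0481
y' = 12.0000 + 11.3000·sin(0.6475)·0.15 = 13.0224
θ' = 0.6475 + (11.3000/2.7)·tan(-0.45)·0.15 = 0.3442
v' = 11.3000 + 1.6000·0.15 = 11.5400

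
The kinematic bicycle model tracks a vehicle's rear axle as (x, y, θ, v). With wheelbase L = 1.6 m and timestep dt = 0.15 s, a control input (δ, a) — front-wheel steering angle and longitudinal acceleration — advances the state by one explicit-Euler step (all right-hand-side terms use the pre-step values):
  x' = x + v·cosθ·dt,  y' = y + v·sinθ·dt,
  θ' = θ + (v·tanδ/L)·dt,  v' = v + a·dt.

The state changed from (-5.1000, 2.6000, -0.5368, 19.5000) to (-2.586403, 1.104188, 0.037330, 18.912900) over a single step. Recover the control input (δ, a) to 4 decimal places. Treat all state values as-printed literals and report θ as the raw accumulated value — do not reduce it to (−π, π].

a = (v'−v)/dt = (-0.587100)/0.15 = -3.9140
Δθ = θ'−θ = 0.574130;  (v·dt/L) = 19.5000·0.15/1.6 = 1.828125
tan δ = Δθ·L/(v·dt) = 0.314054  →  δ = 0.3043

δ = 0.3043, a = -3.9140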